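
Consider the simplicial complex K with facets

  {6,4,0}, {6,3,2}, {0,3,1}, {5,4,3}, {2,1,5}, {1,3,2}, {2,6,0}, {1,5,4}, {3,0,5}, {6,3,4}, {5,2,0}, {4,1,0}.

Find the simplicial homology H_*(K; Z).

Fix the vertex order 0 < 1 < 2 < 3 < 4 < 5 < 6 and write every simplex with vertices in increasing order. Then dim K = 2 and the simplices of K are:

  0-simplices (7): [0], [1], [2], [3], [4], [5], [6]
  1-simplices (18): [0,1], [0,2], [0,3], [0,4], [0,5], [0,6], [1,2], [1,3], [1,4], [1,5], [2,3], [2,5], [2,6], [3,4], [3,5], [3,6], [4,5], [4,6]
  2-simplices (12): [0,1,3], [0,1,4], [0,2,5], [0,2,6], [0,3,5], [0,4,6], [1,2,3], [1,2,5], [1,4,5], [2,3,6], [3,4,5], [3,4,6]

so the chain groups are C_0 ≅ Z^7, C_1 ≅ Z^18, C_2 ≅ Z^12.

The boundary map ∂_1: C_1 → C_0 maps an edge to its endpoints' difference, ∂[p,q] = q − p.
This gives a 7×18 integer matrix of rank 6; reducing to Smith normal form yields diagonal entries (1,1,1,1,1,1).

The boundary map ∂_2: C_2 → C_1 sends each 2-simplex [p,q,r] to [q,r] − [p,r] + [p,q]. For instance
  ∂[3,4,5] = [4,5] − [3,5] + [3,4],
  ∂[0,1,3] = [1,3] − [0,3] + [0,1].
The 18×12 boundary matrix has rank 12 and Smith normal form diag(1,1,1,1,1,1,1,1,1,1,1,2).

From H_k ≅ ker(∂_k) / im(∂_{k+1}) we obtain:

  H_0: rank C_0 − rank ∂_1 = 7 − 6 = 1, and the invariant factors of ∂_1 are all 1, so H_0 ≅ Z.
  H_1: rank ker ∂_1 − rank ∂_2 = (18 − 6) − 12 = 0, and ∂_2 has invariant factor 2 > 1, so H_1 ≅ Z/2.
  H_2: rank ker ∂_2 − rank ∂_3 = (12 − 12) − 0 = 0, and there is no ∂_3, so H_2 ≅ 0.

(K is a triangulation of the real projective plane RP^2.)

H_0 ≅ Z,  H_1 ≅ Z/2,  H_2 = 0.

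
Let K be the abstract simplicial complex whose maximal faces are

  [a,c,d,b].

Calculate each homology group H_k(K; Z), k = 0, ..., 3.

H_0 = Z,  H_1 = 0,  H_2 = 0,  H_3 = 0.

K has 4 vertices, 6 edges, 4 triangles, 1 3-simplex.
rank ∂_0 = 0, rank ∂_1 = 3 ⇒ b_0 = 4 − 0 − 3 = 1; all invariant factors of ∂_1 are 1 so no torsion. So H_0 = Z.
rank ∂_1 = 3, rank ∂_2 = 3 ⇒ b_1 = 6 − 3 − 3 = 0; all invariant factors of ∂_2 are 1 so no torsion. So H_1 = 0.
rank ∂_2 = 3, rank ∂_3 = 1 ⇒ b_2 = 4 − 3 − 1 = 0; all invariant factors of ∂_3 are 1 so no torsion. So H_2 = 0.
rank ∂_3 = 1, rank ∂_4 = 0 ⇒ b_3 = 1 − 1 − 0 = 0. So H_3 = 0.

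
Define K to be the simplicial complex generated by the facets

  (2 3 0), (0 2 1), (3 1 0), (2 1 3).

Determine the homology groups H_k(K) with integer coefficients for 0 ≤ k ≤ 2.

Take the total order 0 < 1 < 2 < 3 on the vertex set. Then K (dimension 2) consists of the simplices:

  0-simplices (4): [0], [1], [2], [3]
  1-simplices (6): [0,1], [0,2], [0,3], [1,2], [1,3], [2,3]
  2-simplices (4): [0,1,2], [0,1,3], [0,2,3], [1,2,3]

Hence C_0 ≅ Z^4, C_1 ≅ Z^6, C_2 ≅ Z^4.

Boundary ∂_1: C_1 → C_0 is given by ∂[p,q] = [q] − [p]. For instance
  ∂[0,3] = [3] − [0].
The 4×6 boundary matrix has rank 3 and Smith normal form diag(1,1,1).

Boundary ∂_2: C_2 → C_1 maps a triangle to the signed sum of its edges. For instance
  ∂[0,1,2] = [1,2] − [0,2] + [0,1],
  ∂[1,2,3] = [2,3] − [1,3] + [1,2].
This gives a 6×4 integer matrix of rank 3; reducing to Smith normal form yields diagonal entries (1,1,1).

Reading off H_k = ker ∂_k / im ∂_{k+1}:

  H_0: rank C_0 − rank ∂_1 = 4 − 3 = 1, and the invariant factors of ∂_1 are all 1, so H_0 ≅ Z.
  H_1: rank ker ∂_1 − rank ∂_2 = (6 − 3) − 3 = 0, and the invariant factors of ∂_2 are all 1, so H_1 ≅ 0.
  H_2: rank ker ∂_2 − rank ∂_3 = (4 − 3) − 0 = 1, and there is no ∂_3, so H_2 ≅ Z.

As a check, the Euler characteristic is 4 − 6 + 4 = 2, which agrees with 1 − 0 + 1 = 2.

H_0 = Z,  H_1 = 0,  H_2 = Z.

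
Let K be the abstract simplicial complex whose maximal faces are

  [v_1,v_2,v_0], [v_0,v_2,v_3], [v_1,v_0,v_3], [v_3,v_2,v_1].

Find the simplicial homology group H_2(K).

H_2 ≅ Z.

Fix the vertex order v_0 < v_1 < v_2 < v_3 and write every simplex with vertices in increasing order. Then dim K = 2 and the simplices of K are:

  0-simplices (4): [v_0], [v_1], [v_2], [v_3]
  1-simplices (6): [v_0,v_1], [v_0,v_2], [v_0,v_3], [v_1,v_2], [v_1,v_3], [v_2,v_3]
  2-simplices (4): [v_0,v_1,v_2], [v_0,v_1,v_3], [v_0,v_2,v_3], [v_1,v_2,v_3]

Hence C_0 ≅ Z^4, C_1 ≅ Z^6, C_2 ≅ Z^4.

Boundary ∂_1: C_1 → C_0 is given by ∂[p,q] = [q] − [p].
As a 4×6 matrix over Z this has rank 3, with invariant factors (1,1,1).

∂_2: C_2 → C_1 maps a triangle to the signed sum of its edges. For instance
  ∂[v_0,v_1,v_2] = [v_1,v_2] − [v_0,v_2] + [v_0,v_1],
  ∂[v_1,v_2,v_3] = [v_2,v_3] − [v_1,v_3] + [v_1,v_2].
As a 6×4 matrix over Z this has rank 3, with invariant factors (1,1,1).

Now H_k = ker ∂_k / im ∂_{k+1}, so:

  H_2: rank ker ∂_2 − rank ∂_3 = (4 − 3) − 0 = 1, and there is no ∂_3, so H_2 = Z.

(K is a triangulation of the 2-sphere S^2.)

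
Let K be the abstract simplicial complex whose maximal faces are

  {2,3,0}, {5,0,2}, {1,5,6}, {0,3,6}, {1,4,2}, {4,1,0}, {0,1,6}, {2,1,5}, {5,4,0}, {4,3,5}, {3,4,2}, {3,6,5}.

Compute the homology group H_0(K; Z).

We work with the vertex ordering 0 < 1 < 2 < 3 < 4 < 5 < 6. The simplices of K, each written with vertices in increasing order, are:

  0-simplices (7): [0], [1], [2], [3], [4], [5], [6]
  1-simplices (18): [0,1], [0,2], [0,3], [0,4], [0,5], [0,6], [1,2], [1,4], [1,5], [1,6], [2,3], [2,4], [2,5], [3,4], [3,5], [3,6], [4,5], [5,6]
  2-simplices (12): [0,1,4], [0,1,6], [0,2,3], [0,2,5], [0,3,6], [0,4,5], [1,2,4], [1,2,5], [1,5,6], [2,3,4], [3,4,5], [3,5,6]

so the chain groups are C_0 ≅ Z^7, C_1 ≅ Z^18, C_2 ≅ Z^12.

Boundary ∂_1: C_1 → C_0 maps an edge to its endpoints' difference, ∂[p,q] = q − p. For instance
  ∂[1,5] = [5] − [1].
The 7×18 boundary matrix has rank 6 and Smith normal form diag(1,1,1,1,1,1).

∂_2: C_2 → C_1 acts by ∂[p,q,r] = [q,r] − [p,r] + [p,q]. For instance
  ∂[0,2,5] = [2,5] − [0,5] + [0,2],
  ∂[1,2,4] = [2,4] − [1,4] + [1,2].
The resulting 18×12 matrix has rank 12, and its Smith normal form has invariant factors (1,1,1,1,1,1,1,1,1,1,1,2).

Reading off H_k = ker ∂_k / im ∂_{k+1}:

  H_0: rank C_0 − rank ∂_1 = 7 − 6 = 1, and the invariant factors of ∂_1 are all 1, so H_0 = Z.

H_0 ≅ Z.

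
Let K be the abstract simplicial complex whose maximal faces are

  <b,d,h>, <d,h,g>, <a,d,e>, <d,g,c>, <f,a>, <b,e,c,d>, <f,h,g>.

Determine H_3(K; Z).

Fix the vertex order a < b < c < d < e < f < g < h and write every simplex with vertices in increasing order. Then dim K = 3 and the simplices of K are:

  0-simplices (8): a, b, c, d, e, f, g, h
  1-simplices (16): ad, ae, af, bc, bd, be, bh, cd, ce, cg, de, dg, dh, fg, fh, gh
  2-simplices (9): ade, bcd, bce, bde, bdh, cde, cdg, dgh, fgh
  3-simplices (1): bcde

Hence C_0 ≅ Z^8, C_1 ≅ Z^16, C_2 ≅ Z^9, C_3 ≅ Z^1.

The boundary map ∂_1: C_1 → C_0 maps an edge to its endpoints' difference, ∂[p,q] = q − p. For instance
  ∂bc = c − b.
This gives a 8×16 integer matrix of rank 7; reducing to Smith normal form yields diagonal entries (1,1,1,1,1,1,1).

∂_2: C_2 → C_1 acts by ∂[p,q,r] = [q,r] − [p,r] + [p,q]. For instance
  ∂cde = de − ce + cd,
  ∂bce = ce − be + bc.
The 16×9 boundary matrix has rank 8 and Smith normal form diag(1,1,1,1,1,1,1,1).

The boundary map ∂_3: C_3 → C_2 sends each 3-simplex σ to the alternating sum Σ_i (−1)^i (σ with its i-th vertex removed). For instance
  ∂bcde = cde − bde + bce − bcd.
As a 9×1 matrix over Z this has rank 1, with invariant factors (1).

Reading off H_k = ker ∂_k / im ∂_{k+1}:

  H_3: rank ker ∂_3 − rank ∂_4 = (1 − 1) − 0 = 0, and there is no ∂_4, so H_3 = 0.

H_3 ≅ 0.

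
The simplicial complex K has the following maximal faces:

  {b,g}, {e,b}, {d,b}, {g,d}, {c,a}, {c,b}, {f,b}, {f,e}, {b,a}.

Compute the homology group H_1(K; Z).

We work with the vertex ordering a < b < c < d < e < f < g. The simplices of K, each written with vertices in increasing order, are:

  0-simplices (7): a, b, c, d, e, f, g
  1-simplices (9): ab, ac, bc, bd, be, bf, bg, dg, ef

giving chain groups C_0 ≅ Z^7, C_1 ≅ Z^9.

The boundary map ∂_1: C_1 → C_0 is given by ∂[p,q] = [q] − [p]. For instance
  ∂ef = f − e.
As a 7×9 matrix over Z this has rank 6, with invariant factors (1,1,1,1,1,1).

Now H_k = ker ∂_k / im ∂_{k+1}, so:

  H_1: rank ker ∂_1 − rank ∂_2 = (9 − 6) − 0 = 3, and there is no ∂_2, so H_1 = Z^3.

H_1 = Z^3.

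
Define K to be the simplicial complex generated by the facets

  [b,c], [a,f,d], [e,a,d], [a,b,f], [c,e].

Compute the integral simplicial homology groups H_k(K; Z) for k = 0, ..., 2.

Order the vertices as a < b < c < d < e < f. Listing each simplex with vertices in this order, K has dimension 2 with simplices:

  0-simplices (6): a, b, c, d, e, f
  1-simplices (9): ab, ad, ae, af, bc, bf, ce, de, df
  2-simplices (3): abf, ade, adf

Hence C_0 ≅ Z^6, C_1 ≅ Z^9, C_2 ≅ Z^3.

∂_1: C_1 → C_0 maps an edge to its endpoints' difference, ∂[p,q] = q − p. For instance
  ∂ce = e − c.
The 6×9 boundary matrix has rank 5 and Smith normal form diag(1,1,1,1,1).

∂_2: C_2 → C_1 maps a triangle to the signed sum of its edges. For instance
  ∂abf = bf − af + ab,
  ∂adf = df − af + ad.
The resulting 9×3 matrix has rank 3, and its Smith normal form has invariant factors (1,1,1).

Reading off H_k = ker ∂_k / im ∂_{k+1}:

  H_0: rank C_0 − rank ∂_1 = 6 − 5 = 1, and the invariant factors of ∂_1 are all 1, so H_0 ≅ Z.
  H_1: rank ker ∂_1 − rank ∂_2 = (9 − 5) − 3 = 1, and the invariant factors of ∂_2 are all 1, so H_1 ≅ Z.
  H_2: rank ker ∂_2 − rank ∂_3 = (3 − 3) − 0 = 0, and there is no ∂_3, so H_2 ≅ 0.

H_0 ≅ Z,  H_1 ≅ Z,  H_2 = 0.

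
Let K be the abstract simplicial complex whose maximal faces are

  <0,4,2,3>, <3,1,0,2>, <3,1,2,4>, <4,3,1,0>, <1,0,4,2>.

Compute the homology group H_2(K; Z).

H_2 = 0.

Fix the vertex order 0 < 1 < 2 < 3 < 4 and write every simplex with vertices in increasing order. Then dim K = 3 and the simplices of K are:

  0-simplices (5): [0], [1], [2], [3], [4]
  1-simplices (10): [0,1], [0,2], [0,3], [0,4], [1,2], [1,3], [1,4], [2,3], [2,4], [3,4]
  2-simplices (10): [0,1,2], [0,1,3], [0,1,4], [0,2,3], [0,2,4], [0,3,4], [1,2,3], [1,2,4], [1,3,4], [2,3,4]
  3-simplices (5): [0,1,2,3], [0,1,2,4], [0,1,3,4], [0,2,3,4], [1,2,3,4]

giving chain groups C_0 ≅ Z^5, C_1 ≅ Z^10, C_2 ≅ Z^10, C_3 ≅ Z^5.

Boundary ∂_1: C_1 → C_0 is given by ∂[p,q] = [q] − [p].
As a 5×10 matrix over Z this has rank 4, with invariant factors (1,1,1,1).

∂_2: C_2 → C_1 sends each 2-simplex [p,q,r] to [q,r] − [p,r] + [p,q]. For instance
  ∂[0,1,2] = [1,2] − [0,2] + [0,1],
  ∂[1,2,4] = [2,4] − [1,4] + [1,2].
As a 10×10 matrix over Z this has rank 6, with invariant factors (1,1,1,1,1,1).

The boundary map ∂_3: C_3 → C_2 sends each 3-simplex σ to the alternating sum Σ_i (−1)^i (σ with its i-th vertex removed). For instance
  ∂[0,1,2,3] = [1,2,3] − [0,2,3] + [0,1,3] − [0,1,2],
  ∂[1,2,3,4] = [2,3,4] − [1,3,4] + [1,2,4] − [1,2,3].
The resulting 10×5 matrix has rank 4, and its Smith normal form has invariant factors (1,1,1,1).

Now H_k = ker ∂_k / im ∂_{k+1}, so:

  H_2: rank ker ∂_2 − rank ∂_3 = (10 − 6) − 4 = 0, and the invariant factors of ∂_3 are all 1, so H_2 = 0.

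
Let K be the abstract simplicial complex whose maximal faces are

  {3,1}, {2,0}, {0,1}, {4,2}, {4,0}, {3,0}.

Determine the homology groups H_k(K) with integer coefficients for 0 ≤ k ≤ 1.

H_0 ≅ Z,  H_1 ≅ Z^2.

Take the total order 0 < 1 < 2 < 3 < 4 on the vertex set. Then K (dimension 1) consists of the simplices:

  0-simplices (5): [0], [1], [2], [3], [4]
  1-simplices (6): [0,1], [0,2], [0,3], [0,4], [1,3], [2,4]

giving chain groups C_0 ≅ Z^5, C_1 ≅ Z^6.

Boundary ∂_1: C_1 → C_0 maps an edge to its endpoints' difference, ∂[p,q] = q − p.
The resulting 5×6 matrix has rank 4, and its Smith normal form has invariant factors (1,1,1,1).

Computing H_k = (kernel of ∂_k) / (image of ∂_{k+1}):

  H_0: rank C_0 − rank ∂_1 = 5 − 4 = 1, and the invariant factors of ∂_1 are all 1, so H_0 = Z.
  H_1: rank ker ∂_1 − rank ∂_2 = (6 − 4) − 0 = 2, and there is no ∂_2, so H_1 = Z^2.

(K is a triangulation of a wedge of 2 circles.)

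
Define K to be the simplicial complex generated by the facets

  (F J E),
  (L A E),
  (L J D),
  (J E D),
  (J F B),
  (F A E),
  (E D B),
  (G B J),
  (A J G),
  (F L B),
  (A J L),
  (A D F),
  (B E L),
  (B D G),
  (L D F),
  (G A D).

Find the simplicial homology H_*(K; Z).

H_0 ≅ Z,  H_1 ≅ Z^2,  H_2 ≅ Z.

Take the total order A < B < D < E < F < G < J < L on the vertex set. Then K (dimension 2) consists of the simplices:

  0-simplices (8): A, B, D, E, F, G, J, L
  1-simplices (24): AD, AE, AF, AG, AJ, AL, BD, BE, BF, BG, BJ, BL, DE, DF, DG, DJ, DL, EF, EJ, EL, FJ, FL, GJ, JL
  2-simplices (16): ADF, ADG, AEF, AEL, AGJ, AJL, BDE, BDG, BEL, BFJ, BFL, BGJ, DEJ, DFL, DJL, EFJ

so the chain groups are C_0 ≅ Z^8, C_1 ≅ Z^24, C_2 ≅ Z^16.

The boundary map ∂_1: C_1 → C_0 sends each edge [p,q] (with p < q) to q − p. For instance
  ∂AE = E − A.
This gives a 8×24 integer matrix of rank 7; reducing to Smith normal form yields diagonal entries (1,1,1,1,1,1,1).

∂_2: C_2 → C_1 maps a triangle to the signed sum of its edges. For instance
  ∂DFL = FL − DL + DF,
  ∂AJL = JL − AL + AJ.
The 24×16 boundary matrix has rank 15 and Smith normal form diag(1,1,1,1,1,1,1,1,1,1,1,1,1,1,1).

Now H_k = ker ∂_k / im ∂_{k+1}, so:

  H_0: rank C_0 − rank ∂_1 = 8 − 7 = 1, and the invariant factors of ∂_1 are all 1, so H_0 ≅ Z.
  H_1: rank ker ∂_1 − rank ∂_2 = (24 − 7) − 15 = 2, and the invariant factors of ∂_2 are all 1, so H_1 ≅ Z^2.
  H_2: rank ker ∂_2 − rank ∂_3 = (16 − 15) − 0 = 1, and there is no ∂_3, so H_2 ≅ Z.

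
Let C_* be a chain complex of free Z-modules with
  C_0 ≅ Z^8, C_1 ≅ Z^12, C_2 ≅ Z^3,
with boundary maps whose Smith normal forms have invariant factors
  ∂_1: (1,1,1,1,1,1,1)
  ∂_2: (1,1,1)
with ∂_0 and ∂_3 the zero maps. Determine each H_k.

H_0: b_0 = 8 − 0 − 7 = 1; torsion from ∂_1 factors > 1: none. So H_0 ≅ Z.
H_1: b_1 = 12 − 7 − 3 = 2; torsion from ∂_2 factors > 1: none. So H_1 ≅ Z^2.
H_2: b_2 = 3 − 3 − 0 = 0; torsion from ∂_3 factors > 1: none. So H_2 ≅ 0.

H_0 ≅ Z,  H_1 ≅ Z^2,  H_2 = 0.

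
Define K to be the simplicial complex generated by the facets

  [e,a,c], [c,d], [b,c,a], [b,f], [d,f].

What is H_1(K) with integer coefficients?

H_1 ≅ Z.

Fix the vertex order a < b < c < d < e < f and write every simplex with vertices in increasing order. Then dim K = 2 and the simplices of K are:

  0-simplices (6): a, b, c, d, e, f
  1-simplices (8): ab, ac, ae, bc, bf, cd, ce, df
  2-simplices (2): abc, ace

Hence C_0 ≅ Z^6, C_1 ≅ Z^8, C_2 ≅ Z^2.

The boundary map ∂_1: C_1 → C_0 is given by ∂[p,q] = [q] − [p]. For instance
  ∂ce = e − c.
As a 6×8 matrix over Z this has rank 5, with invariant factors (1,1,1,1,1).

Boundary ∂_2: C_2 → C_1 maps a triangle to the signed sum of its edges. For instance
  ∂abc = bc − ac + ab,
  ∂ace = ce − ae + ac.
As a 8×2 matrix over Z this has rank 2, with invariant factors (1,1).

Reading off H_k = ker ∂_k / im ∂_{k+1}:

  H_1: rank ker ∂_1 − rank ∂_2 = (8 − 5) − 2 = 1, and the invariant factors of ∂_2 are all 1, so H_1 ≅ Z.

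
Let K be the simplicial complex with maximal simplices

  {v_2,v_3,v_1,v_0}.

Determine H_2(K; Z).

H_2 = 0.

Take the total order v_0 < v_1 < v_2 < v_3 on the vertex set. Then K (dimension 3) consists of the simplices:

  0-simplices (4): [v_0], [v_1], [v_2], [v_3]
  1-simplices (6): [v_0,v_1], [v_0,v_2], [v_0,v_3], [v_1,v_2], [v_1,v_3], [v_2,v_3]
  2-simplices (4): [v_0,v_1,v_2], [v_0,v_1,v_3], [v_0,v_2,v_3], [v_1,v_2,v_3]
  3-simplices (1): [v_0,v_1,v_2,v_3]

giving chain groups C_0 ≅ Z^4, C_1 ≅ Z^6, C_2 ≅ Z^4, C_3 ≅ Z^1.

The boundary map ∂_1: C_1 → C_0 is given by ∂[p,q] = [q] − [p].
The resulting 4×6 matrix has rank 3, and its Smith normal form has invariant factors (1,1,1).

Boundary ∂_2: C_2 → C_1 sends each 2-simplex [p,q,r] to [q,r] − [p,r] + [p,q]. For instance
  ∂[v_0,v_2,v_3] = [v_2,v_3] − [v_0,v_3] + [v_0,v_2],
  ∂[v_1,v_2,v_3] = [v_2,v_3] − [v_1,v_3] + [v_1,v_2].
The resulting 6×4 matrix has rank 3, and its Smith normal form has invariant factors (1,1,1).

The boundary map ∂_3: C_3 → C_2 sends each 3-simplex σ to the alternating sum Σ_i (−1)^i (σ with its i-th vertex removed). For instance
  ∂[v_0,v_1,v_2,v_3] = [v_1,v_2,v_3] − [v_0,v_2,v_3] + [v_0,v_1,v_3] − [v_0,v_1,v_2].
As a 4×1 matrix over Z this has rank 1, with invariant factors (1).

Computing H_k = (kernel of ∂_k) / (image of ∂_{k+1}):

  H_2: rank ker ∂_2 − rank ∂_3 = (4 − 3) − 1 = 0, and the invariant factors of ∂_3 are all 1, so H_2 ≅ 0.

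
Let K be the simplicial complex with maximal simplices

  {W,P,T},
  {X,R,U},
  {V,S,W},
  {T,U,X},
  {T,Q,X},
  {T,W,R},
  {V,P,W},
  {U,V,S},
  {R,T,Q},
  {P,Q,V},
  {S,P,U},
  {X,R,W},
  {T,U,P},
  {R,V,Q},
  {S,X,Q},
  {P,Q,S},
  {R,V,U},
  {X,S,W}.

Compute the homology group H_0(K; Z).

H_0 ≅ Z.

We work with the vertex ordering P < Q < R < S < T < U < V < W < X. The simplices of K, each written with vertices in increasing order, are:

  0-simplices (9): P, Q, R, S, T, U, V, W, X
  1-simplices (27): PQ, PS, PT, PU, PV, PW, QR, QS, QT, QV, QX, RT, RU, RV, RW, RX, SU, SV, SW, SX, TU, TW, TX, UV, UX, VW, WX
  2-simplices (18): PQS, PQV, PSU, PTU, PTW, PVW, QRT, QRV, QSX, QTX, RTW, RUV, RUX, RWX, SUV, SVW, SWX, TUX

giving chain groups C_0 ≅ Z^9, C_1 ≅ Z^27, C_2 ≅ Z^18.

The boundary map ∂_1: C_1 → C_0 maps an edge to its endpoints' difference, ∂[p,q] = q − p. For instance
  ∂PV = V − P.
The resulting 9×27 matrix has rank 8, and its Smith normal form has invariant factors (1,1,1,1,1,1,1,1).

Boundary ∂_2: C_2 → C_1 acts by ∂[p,q,r] = [q,r] − [p,r] + [p,q]. For instance
  ∂TUX = UX − TX + TU,
  ∂PTW = TW − PW + PT.
The resulting 27×18 matrix has rank 18, and its Smith normal form has invariant factors (1,1,1,1,1,1,1,1,1,1,1,1,1,1,1,1,1,2).

Reading off H_k = ker ∂_k / im ∂_{k+1}:

  H_0: rank C_0 − rank ∂_1 = 9 − 8 = 1, and the invariant factors of ∂_1 are all 1, so H_0 ≅ Z.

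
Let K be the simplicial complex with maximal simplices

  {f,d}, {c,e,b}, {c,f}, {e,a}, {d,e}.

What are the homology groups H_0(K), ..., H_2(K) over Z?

K has 6 vertices, 7 edges, 1 triangle.
rank ∂_0 = 0, rank ∂_1 = 5 ⇒ b_0 = 6 − 0 − 5 = 1; all invariant factors of ∂_1 are 1 so no torsion. So H_0 ≅ Z.
rank ∂_1 = 5, rank ∂_2 = 1 ⇒ b_1 = 7 − 5 − 1 = 1; all invariant factors of ∂_2 are 1 so no torsion. So H_1 ≅ Z.
rank ∂_2 = 1, rank ∂_3 = 0 ⇒ b_2 = 1 − 1 − 0 = 0. So H_2 ≅ 0.

H_0 ≅ Z,  H_1 ≅ Z,  H_2 = 0.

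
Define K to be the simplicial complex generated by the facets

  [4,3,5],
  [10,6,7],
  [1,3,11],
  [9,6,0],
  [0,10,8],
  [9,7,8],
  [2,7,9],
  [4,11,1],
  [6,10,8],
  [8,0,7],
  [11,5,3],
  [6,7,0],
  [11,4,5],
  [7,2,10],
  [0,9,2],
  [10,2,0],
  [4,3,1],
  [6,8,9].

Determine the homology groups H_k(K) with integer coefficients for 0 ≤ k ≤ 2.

Order the vertices as 0 < 1 < 2 < 3 < 4 < 5 < 6 < 7 < 8 < 9 < 10 < 11. Listing each simplex with vertices in this order, K has dimension 2 with simplices:

  0-simplices (12): [0], [1], [2], [3], [4], [5], [6], [7], [8], [9], [10], [11]
  1-simplices (27): (27 of them)
  2-simplices (18): (18 of them)

Hence C_0 ≅ Z^12, C_1 ≅ Z^27, C_2 ≅ Z^18.

Boundary ∂_1: C_1 → C_0 is given by ∂[p,q] = [q] − [p]. For instance
  ∂[4,5] = [5] − [4].
The resulting 12×27 matrix has rank 10, and its Smith normal form has invariant factors (1,1,1,1,1,1,1,1,1,1).

Boundary ∂_2: C_2 → C_1 sends each 2-simplex [p,q,r] to [q,r] − [p,r] + [p,q]. For instance
  ∂[3,5,11] = [5,11] − [3,11] + [3,5],
  ∂[7,8,9] = [8,9] − [7,9] + [7,8].
The 27×18 boundary matrix has rank 17 and Smith normal form diag(1,1,1,1,1,1,1,1,1,1,1,1,1,1,1,1,2).

From H_k ≅ ker(∂_k) / im(∂_{k+1}) we obtain:

  H_0: rank C_0 − rank ∂_1 = 12 − 10 = 2, and the invariant factors of ∂_1 are all 1, so H_0 ≅ Z^2.
  H_1: rank ker ∂_1 − rank ∂_2 = (27 − 10) − 17 = 0, and ∂_2 has invariant factor 2 > 1, so H_1 ≅ Z/2.
  H_2: rank ker ∂_2 − rank ∂_3 = (18 − 17) − 0 = 1, and there is no ∂_3, so H_2 ≅ Z.

As a check, the Euler characteristic is 12 − 27 + 18 = 3, which agrees with 2 − 0 + 1 = 3.
(K is a triangulation of the disjoint union of the real projective plane RP^2 and the 2-sphere S^2.)

H_0 ≅ Z^2,  H_1 ≅ Z/2,  H_2 ≅ Z.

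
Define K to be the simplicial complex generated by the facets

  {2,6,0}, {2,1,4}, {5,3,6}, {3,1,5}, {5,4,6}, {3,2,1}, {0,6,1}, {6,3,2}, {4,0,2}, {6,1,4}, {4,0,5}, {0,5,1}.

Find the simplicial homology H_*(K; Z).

Fix the vertex order 0 < 1 < 2 < 3 < 4 < 5 < 6 and write every simplex with vertices in increasing order. Then dim K = 2 and the simplices of K are:

  0-simplices (7): [0], [1], [2], [3], [4], [5], [6]
  1-simplices (18): [0,1], [0,2], [0,4], [0,5], [0,6], [1,2], [1,3], [1,4], [1,5], [1,6], [2,3], [2,4], [2,6], [3,5], [3,6], [4,5], [4,6], [5,6]
  2-simplices (12): [0,1,5], [0,1,6], [0,2,4], [0,2,6], [0,4,5], [1,2,3], [1,2,4], [1,3,5], [1,4,6], [2,3,6], [3,5,6], [4,5,6]

Hence C_0 ≅ Z^7, C_1 ≅ Z^18, C_2 ≅ Z^12.

The boundary map ∂_1: C_1 → C_0 maps an edge to its endpoints' difference, ∂[p,q] = q − p.
The resulting 7×18 matrix has rank 6, and its Smith normal form has invariant factors (1,1,1,1,1,1).

Boundary ∂_2: C_2 → C_1 acts by ∂[p,q,r] = [q,r] − [p,r] + [p,q]. For instance
  ∂[0,1,6] = [1,6] − [0,6] + [0,1],
  ∂[3,5,6] = [5,6] − [3,6] + [3,5].
The 18×12 boundary matrix has rank 12 and Smith normal form diag(1,1,1,1,1,1,1,1,1,1,1,2).

Computing H_k = (kernel of ∂_k) / (image of ∂_{k+1}):

  H_0: rank C_0 − rank ∂_1 = 7 − 6 = 1, and the invariant factors of ∂_1 are all 1, so H_0 = Z.
  H_1: rank ker ∂_1 − rank ∂_2 = (18 − 6) − 12 = 0, and ∂_2 has invariant factor 2 > 1, so H_1 = Z/2.
  H_2: rank ker ∂_2 − rank ∂_3 = (12 − 12) − 0 = 0, and there is no ∂_3, so H_2 = 0.

As a check, the Euler characteristic is 7 − 18 + 12 = 1, which agrees with 1 − 0 + 0 = 1.

H_0 = Z,  H_1 = Z/2,  H_2 = 0.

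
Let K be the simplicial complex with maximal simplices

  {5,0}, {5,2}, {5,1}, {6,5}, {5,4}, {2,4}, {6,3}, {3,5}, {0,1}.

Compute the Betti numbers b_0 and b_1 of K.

K has 7 vertices, 9 edges.
rank ∂_0 = 0, rank ∂_1 = 6 ⇒ b_0 = 7 − 0 − 6 = 1; all invariant factors of ∂_1 are 1 so no torsion. So H_0 ≅ Z.
rank ∂_1 = 6, rank ∂_2 = 0 ⇒ b_1 = 9 − 6 − 0 = 3. So H_1 ≅ Z^3.

b_0 = 1, b_1 = 3.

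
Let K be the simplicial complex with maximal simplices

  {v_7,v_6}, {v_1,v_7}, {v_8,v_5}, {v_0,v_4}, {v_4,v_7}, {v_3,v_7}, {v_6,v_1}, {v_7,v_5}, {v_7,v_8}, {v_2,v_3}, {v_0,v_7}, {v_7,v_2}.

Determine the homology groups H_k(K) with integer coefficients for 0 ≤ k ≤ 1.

H_0 = Z,  H_1 = Z^4.

We work with the vertex ordering v_0 < v_1 < v_2 < v_3 < v_4 < v_5 < v_6 < v_7 < v_8. The simplices of K, each written with vertices in increasing order, are:

  0-simplices (9): [v_0], [v_1], [v_2], [v_3], [v_4], [v_5], [v_6], [v_7], [v_8]
  1-simplices (12): [v_0,v_4], [v_0,v_7], [v_1,v_6], [v_1,v_7], [v_2,v_3], [v_2,v_7], [v_3,v_7], [v_4,v_7], [v_5,v_7], [v_5,v_8], [v_6,v_7], [v_7,v_8]

giving chain groups C_0 ≅ Z^9, C_1 ≅ Z^12.

The boundary map ∂_1: C_1 → C_0 maps an edge to its endpoints' difference, ∂[p,q] = q − p. For instance
  ∂[v_5,v_7] = [v_7] − [v_5].
The resulting 9×12 matrix has rank 8, and its Smith normal form has invariant factors (1,1,1,1,1,1,1,1).

Reading off H_k = ker ∂_k / im ∂_{k+1}:

  H_0: rank C_0 − rank ∂_1 = 9 − 8 = 1, and the invariant factors of ∂_1 are all 1, so H_0 ≅ Z.
  H_1: rank ker ∂_1 − rank ∂_2 = (12 − 8) − 0 = 4, and there is no ∂_2, so H_1 ≅ Z^4.

(K is a triangulation of a wedge of 4 circles.)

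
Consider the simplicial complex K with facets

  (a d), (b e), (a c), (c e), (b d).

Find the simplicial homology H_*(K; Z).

We work with the vertex ordering a < b < c < d < e. The simplices of K, each written with vertices in increasing order, are:

  0-simplices (5): a, b, c, d, e
  1-simplices (5): ac, ad, bd, be, ce

giving chain groups C_0 ≅ Z^5, C_1 ≅ Z^5.

The boundary map ∂_1: C_1 → C_0 maps an edge to its endpoints' difference, ∂[p,q] = q − p.
The 5×5 boundary matrix has rank 4 and Smith normal form diag(1,1,1,1).

Computing H_k = (kernel of ∂_k) / (image of ∂_{k+1}):

  H_0: rank C_0 − rank ∂_1 = 5 − 4 = 1, and the invariant factors of ∂_1 are all 1, so H_0 = Z.
  H_1: rank ker ∂_1 − rank ∂_2 = (5 − 4) − 0 = 1, and there is no ∂_2, so H_1 = Z.

As a check, the Euler characteristic is 5 − 5 = 0, which agrees with 1 − 1 = 0.

H_0 = Z,  H_1 = Z.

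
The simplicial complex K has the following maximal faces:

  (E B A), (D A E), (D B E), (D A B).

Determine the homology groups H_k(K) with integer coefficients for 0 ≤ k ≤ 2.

Order the vertices as A < B < D < E. Listing each simplex with vertices in this order, K has dimension 2 with simplices:

  0-simplices (4): A, B, D, E
  1-simplices (6): AB, AD, AE, BD, BE, DE
  2-simplices (4): ABD, ABE, ADE, BDE

Hence C_0 ≅ Z^4, C_1 ≅ Z^6, C_2 ≅ Z^4.

The boundary map ∂_1: C_1 → C_0 sends each edge [p,q] (with p < q) to q − p. For instance
  ∂AE = E − A.
As a 4×6 matrix over Z this has rank 3, with invariant factors (1,1,1).

Boundary ∂_2: C_2 → C_1 sends each 2-simplex [p,q,r] to [q,r] − [p,r] + [p,q]. For instance
  ∂ADE = DE − AE + AD,
  ∂ABE = BE − AE + AB.
The 6×4 boundary matrix has rank 3 and Smith normal form diag(1,1,1).

Reading off H_k = ker ∂_k / im ∂_{k+1}:

  H_0: rank C_0 − rank ∂_1 = 4 − 3 = 1, and the invariant factors of ∂_1 are all 1, so H_0 ≅ Z.
  H_1: rank ker ∂_1 − rank ∂_2 = (6 − 3) − 3 = 0, and the invariant factors of ∂_2 are all 1, so H_1 ≅ 0.
  H_2: rank ker ∂_2 − rank ∂_3 = (4 − 3) − 0 = 1, and there is no ∂_3, so H_2 ≅ Z.

(K is a triangulation of the 2-sphere S^2.)

H_0 = Z,  H_1 = 0,  H_2 = Z.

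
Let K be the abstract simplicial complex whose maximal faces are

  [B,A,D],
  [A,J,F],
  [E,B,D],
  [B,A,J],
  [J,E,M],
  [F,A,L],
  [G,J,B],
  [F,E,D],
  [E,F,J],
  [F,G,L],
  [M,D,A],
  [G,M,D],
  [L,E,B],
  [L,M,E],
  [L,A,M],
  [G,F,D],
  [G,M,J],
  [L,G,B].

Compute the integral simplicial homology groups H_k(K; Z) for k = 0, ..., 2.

Take the total order A < B < D < E < F < G < J < L < M on the vertex set. Then K (dimension 2) consists of the simplices:

  0-simplices (9): A, B, D, E, F, G, J, L, M
  1-simplices (27): AB, AD, AF, AJ, AL, AM, BD, BE, BG, BJ, BL, DE, DF, DG, DM, EF, EJ, EL, EM, FG, FJ, FL, GJ, GL, GM, JM, LM
  2-simplices (18): ABD, ABJ, ADM, AFJ, AFL, ALM, BDE, BEL, BGJ, BGL, DEF, DFG, DGM, EFJ, EJM, ELM, FGL, GJM

Hence C_0 ≅ Z^9, C_1 ≅ Z^27, C_2 ≅ Z^18.

Boundary ∂_1: C_1 → C_0 maps an edge to its endpoints' difference, ∂[p,q] = q − p.
The resulting 9×27 matrix has rank 8, and its Smith normal form has invariant factors (1,1,1,1,1,1,1,1).

The boundary map ∂_2: C_2 → C_1 sends each 2-simplex [p,q,r] to [q,r] − [p,r] + [p,q]. For instance
  ∂BGJ = GJ − BJ + BG,
  ∂BEL = EL − BL + BE.
This gives a 27×18 integer matrix of rank 17; reducing to Smith normal form yields diagonal entries (1,1,1,1,1,1,1,1,1,1,1,1,1,1,1,1,1).

Reading off H_k = ker ∂_k / im ∂_{k+1}:

  H_0: rank C_0 − rank ∂_1 = 9 − 8 = 1, and the invariant factors of ∂_1 are all 1, so H_0 = Z.
  H_1: rank ker ∂_1 − rank ∂_2 = (27 − 8) − 17 = 2, and the invariant factors of ∂_2 are all 1, so H_1 = Z^2.
  H_2: rank ker ∂_2 − rank ∂_3 = (18 − 17) − 0 = 1, and there is no ∂_3, so H_2 = Z.

(K is a triangulation of the torus T^2.)

H_0 = Z,  H_1 = Z^2,  H_2 = Z.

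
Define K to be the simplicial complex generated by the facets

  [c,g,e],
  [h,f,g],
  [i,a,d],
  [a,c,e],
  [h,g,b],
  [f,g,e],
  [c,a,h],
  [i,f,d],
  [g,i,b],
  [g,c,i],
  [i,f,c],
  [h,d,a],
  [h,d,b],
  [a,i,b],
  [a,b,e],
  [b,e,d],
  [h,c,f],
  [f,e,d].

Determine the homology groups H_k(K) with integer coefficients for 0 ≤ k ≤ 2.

K has 9 vertices, 27 edges, 18 triangles.
rank ∂_0 = 0, rank ∂_1 = 8 ⇒ b_0 = 9 − 0 − 8 = 1; all invariant factors of ∂_1 are 1 so no torsion. So H_0 ≅ Z.
rank ∂_1 = 8, rank ∂_2 = 18 ⇒ b_1 = 27 − 8 − 18 = 1; ∂_2 has invariant factor(s) [2] giving torsion. So H_1 ≅ Z ⊕ Z/2.
rank ∂_2 = 18, rank ∂_3 = 0 ⇒ b_2 = 18 − 18 − 0 = 0. So H_2 ≅ 0.

H_0 = Z,  H_1 = Z ⊕ Z/2,  H_2 = 0.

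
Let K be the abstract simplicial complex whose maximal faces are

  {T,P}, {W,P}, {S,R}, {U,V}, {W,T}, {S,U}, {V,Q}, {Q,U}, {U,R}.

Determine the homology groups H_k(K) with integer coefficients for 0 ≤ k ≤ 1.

H_0 = Z^2,  H_1 = Z^3.

Order the vertices as P < Q < R < S < T < U < V < W. Listing each simplex with vertices in this order, K has dimension 1 with simplices:

  0-simplices (8): P, Q, R, S, T, U, V, W
  1-simplices (9): PT, PW, QU, QV, RS, RU, SU, TW, UV

Hence C_0 ≅ Z^8, C_1 ≅ Z^9.

Boundary ∂_1: C_1 → C_0 sends each edge [p,q] (with p < q) to q − p. For instance
  ∂TW = W − T.
The 8×9 boundary matrix has rank 6 and Smith normal form diag(1,1,1,1,1,1).

Computing H_k = (kernel of ∂_k) / (image of ∂_{k+1}):

  H_0: rank C_0 − rank ∂_1 = 8 − 6 = 2, and the invariant factors of ∂_1 are all 1, so H_0 = Z^2.
  H_1: rank ker ∂_1 − rank ∂_2 = (9 − 6) − 0 = 3, and there is no ∂_2, so H_1 = Z^3.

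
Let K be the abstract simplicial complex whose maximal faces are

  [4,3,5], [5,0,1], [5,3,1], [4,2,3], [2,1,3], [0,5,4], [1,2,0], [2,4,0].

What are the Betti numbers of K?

b_0 = 1, b_1 = 0, b_2 = 1.

We work with the vertex ordering 0 < 1 < 2 < 3 < 4 < 5. The simplices of K, each written with vertices in increasing order, are:

  0-simplices (6): [0], [1], [2], [3], [4], [5]
  1-simplices (12): [0,1], [0,2], [0,4], [0,5], [1,2], [1,3], [1,5], [2,3], [2,4], [3,4], [3,5], [4,5]
  2-simplices (8): [0,1,2], [0,1,5], [0,2,4], [0,4,5], [1,2,3], [1,3,5], [2,3,4], [3,4,5]

so the chain groups are C_0 ≅ Z^6, C_1 ≅ Z^12, C_2 ≅ Z^8.

The boundary map ∂_1: C_1 → C_0 is given by ∂[p,q] = [q] − [p].
The resulting 6×12 matrix has rank 5, and its Smith normal form has invariant factors (1,1,1,1,1).

The boundary map ∂_2: C_2 → C_1 acts by ∂[p,q,r] = [q,r] − [p,r] + [p,q]. For instance
  ∂[1,3,5] = [3,5] − [1,5] + [1,3],
  ∂[0,1,5] = [1,5] − [0,5] + [0,1].
This gives a 12×8 integer matrix of rank 7; reducing to Smith normal form yields diagonal entries (1,1,1,1,1,1,1).

From H_k ≅ ker(∂_k) / im(∂_{k+1}) we obtain:

  H_0: rank C_0 − rank ∂_1 = 6 − 5 = 1, and the invariant factors of ∂_1 are all 1, so H_0 ≅ Z.
  H_1: rank ker ∂_1 − rank ∂_2 = (12 − 5) − 7 = 0, and the invariant factors of ∂_2 are all 1, so H_1 ≅ 0.
  H_2: rank ker ∂_2 − rank ∂_3 = (8 − 7) − 0 = 1, and there is no ∂_3, so H_2 ≅ Z.

As a check, the Euler characteristic is 6 − 12 + 8 = 2, which agrees with 1 − 0 + 1 = 2.

Hence the Betti numbers are b_0 = 1, b_1 = 0, b_2 = 1.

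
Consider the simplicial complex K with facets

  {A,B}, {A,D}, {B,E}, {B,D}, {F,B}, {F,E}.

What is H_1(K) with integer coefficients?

H_1 ≅ Z^2.

Take the total order A < B < D < E < F on the vertex set. Then K (dimension 1) consists of the simplices:

  0-simplices (5): A, B, D, E, F
  1-simplices (6): AB, AD, BD, BE, BF, EF

giving chain groups C_0 ≅ Z^5, C_1 ≅ Z^6.

∂_1: C_1 → C_0 sends each edge [p,q] (with p < q) to q − p. For instance
  ∂BD = D − B.
This gives a 5×6 integer matrix of rank 4; reducing to Smith normal form yields diagonal entries (1,1,1,1).

From H_k ≅ ker(∂_k) / im(∂_{k+1}) we obtain:

  H_1: rank ker ∂_1 − rank ∂_2 = (6 − 4) − 0 = 2, and there is no ∂_2, so H_1 ≅ Z^2.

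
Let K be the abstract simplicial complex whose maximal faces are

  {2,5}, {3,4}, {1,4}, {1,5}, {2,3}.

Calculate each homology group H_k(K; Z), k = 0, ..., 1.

Take the total order 1 < 2 < 3 < 4 < 5 on the vertex set. Then K (dimension 1) consists of the simplices:

  0-simplices (5): [1], [2], [3], [4], [5]
  1-simplices (5): [1,4], [1,5], [2,3], [2,5], [3,4]

Hence C_0 ≅ Z^5, C_1 ≅ Z^5.

The boundary map ∂_1: C_1 → C_0 sends each edge [p,q] (with p < q) to q − p.
The resulting 5×5 matrix has rank 4, and its Smith normal form has invariant factors (1,1,1,1).

Now H_k = ker ∂_k / im ∂_{k+1}, so:

  H_0: rank C_0 − rank ∂_1 = 5 − 4 = 1, and the invariant factors of ∂_1 are all 1, so H_0 = Z.
  H_1: rank ker ∂_1 − rank ∂_2 = (5 − 4) − 0 = 1, and there is no ∂_2, so H_1 = Z.

As a check, the Euler characteristic is 5 − 5 = 0, which agrees with 1 − 1 = 0.
(K is a triangulation of the circle S^1.)

H_0 ≅ Z,  H_1 ≅ Z.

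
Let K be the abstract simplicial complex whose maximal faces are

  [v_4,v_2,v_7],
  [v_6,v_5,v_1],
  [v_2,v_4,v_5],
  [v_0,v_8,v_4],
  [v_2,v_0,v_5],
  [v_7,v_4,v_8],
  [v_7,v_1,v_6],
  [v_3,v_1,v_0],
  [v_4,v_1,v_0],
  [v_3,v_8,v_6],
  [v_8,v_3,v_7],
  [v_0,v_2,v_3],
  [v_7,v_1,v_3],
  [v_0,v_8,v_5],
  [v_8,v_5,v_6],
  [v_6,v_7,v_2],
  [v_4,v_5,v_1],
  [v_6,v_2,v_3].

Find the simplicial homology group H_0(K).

H_0 = Z.

Order the vertices as v_0 < v_1 < v_2 < v_3 < v_4 < v_5 < v_6 < v_7 < v_8. Listing each simplex with vertices in this order, K has dimension 2 with simplices:

  0-simplices (9): [v_0], [v_1], [v_2], [v_3], [v_4], [v_5], [v_6], [v_7], [v_8]
  1-simplices (27): (27 of them)
  2-simplices (18): (18 of them)

giving chain groups C_0 ≅ Z^9, C_1 ≅ Z^27, C_2 ≅ Z^18.

Boundary ∂_1: C_1 → C_0 maps an edge to its endpoints' difference, ∂[p,q] = q − p. For instance
  ∂[v_3,v_6] = [v_6] − [v_3].
The resulting 9×27 matrix has rank 8, and its Smith normal form has invariant factors (1,1,1,1,1,1,1,1).

The boundary map ∂_2: C_2 → C_1 acts by ∂[p,q,r] = [q,r] − [p,r] + [p,q]. For instance
  ∂[v_2,v_4,v_5] = [v_4,v_5] − [v_2,v_5] + [v_2,v_4],
  ∂[v_1,v_6,v_7] = [v_6,v_7] − [v_1,v_7] + [v_1,v_6].
The resulting 27×18 matrix has rank 18, and its Smith normal form has invariant factors (1,1,1,1,1,1,1,1,1,1,1,1,1,1,1,1,1,2).

Computing H_k = (kernel of ∂_k) / (image of ∂_{k+1}):

  H_0: rank C_0 − rank ∂_1 = 9 − 8 = 1, and the invariant factors of ∂_1 are all 1, so H_0 ≅ Z.

(K is a triangulation of the Klein bottle.)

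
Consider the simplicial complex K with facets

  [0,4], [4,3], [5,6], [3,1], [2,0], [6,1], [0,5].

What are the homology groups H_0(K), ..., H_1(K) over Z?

K has 7 vertices, 7 edges.
rank ∂_0 = 0, rank ∂_1 = 6 ⇒ b_0 = 7 − 0 − 6 = 1; all invariant factors of ∂_1 are 1 so no torsion. So H_0 ≅ Z.
rank ∂_1 = 6, rank ∂_2 = 0 ⇒ b_1 = 7 − 6 − 0 = 1. So H_1 ≅ Z.

H_0 = Z,  H_1 = Z.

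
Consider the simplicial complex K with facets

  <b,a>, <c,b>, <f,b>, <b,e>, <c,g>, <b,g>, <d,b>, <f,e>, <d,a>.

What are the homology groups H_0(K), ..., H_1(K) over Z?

H_0 ≅ Z,  H_1 ≅ Z^3.

Fix the vertex order a < b < c < d < e < f < g and write every simplex with vertices in increasing order. Then dim K = 1 and the simplices of K are:

  0-simplices (7): a, b, c, d, e, f, g
  1-simplices (9): ab, ad, bc, bd, be, bf, bg, cg, ef

giving chain groups C_0 ≅ Z^7, C_1 ≅ Z^9.

The boundary map ∂_1: C_1 → C_0 sends each edge [p,q] (with p < q) to q − p. For instance
  ∂bg = g − b.
This gives a 7×9 integer matrix of rank 6; reducing to Smith normal form yields diagonal entries (1,1,1,1,1,1).

From H_k ≅ ker(∂_k) / im(∂_{k+1}) we obtain:

  H_0: rank C_0 − rank ∂_1 = 7 − 6 = 1, and the invariant factors of ∂_1 are all 1, so H_0 = Z.
  H_1: rank ker ∂_1 − rank ∂_2 = (9 − 6) − 0 = 3, and there is no ∂_2, so H_1 = Z^3.

(K is a triangulation of a wedge of 3 circles.)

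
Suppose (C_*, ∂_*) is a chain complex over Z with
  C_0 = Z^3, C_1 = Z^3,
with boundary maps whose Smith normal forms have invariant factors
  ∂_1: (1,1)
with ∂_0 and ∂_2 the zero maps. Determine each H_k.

H_0: b_0 = 3 − 0 − 2 = 1; torsion from ∂_1 factors > 1: none. So H_0 ≅ Z.
H_1: b_1 = 3 − 2 − 0 = 1; torsion from ∂_2 factors > 1: none. So H_1 ≅ Z.

H_0 ≅ Z,  H_1 ≅ Z.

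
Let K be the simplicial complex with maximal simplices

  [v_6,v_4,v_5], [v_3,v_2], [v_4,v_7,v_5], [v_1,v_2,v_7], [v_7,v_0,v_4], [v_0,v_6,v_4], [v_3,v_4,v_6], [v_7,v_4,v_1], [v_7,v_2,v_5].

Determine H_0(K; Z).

H_0 ≅ Z.

Order the vertices as v_0 < v_1 < v_2 < v_3 < v_4 < v_5 < v_6 < v_7. Listing each simplex with vertices in this order, K has dimension 2 with simplices:

  0-simplices (8): [v_0], [v_1], [v_2], [v_3], [v_4], [v_5], [v_6], [v_7]
  1-simplices (16): (16 of them)
  2-simplices (8): [v_0,v_4,v_6], [v_0,v_4,v_7], [v_1,v_2,v_7], [v_1,v_4,v_7], [v_2,v_5,v_7], [v_3,v_4,v_6], [v_4,v_5,v_6], [v_4,v_5,v_7]

so the chain groups are C_0 ≅ Z^8, C_1 ≅ Z^16, C_2 ≅ Z^8.

Boundary ∂_1: C_1 → C_0 maps an edge to its endpoints' difference, ∂[p,q] = q − p. For instance
  ∂[v_1,v_2] = [v_2] − [v_1].
The 8×16 boundary matrix has rank 7 and Smith normal form diag(1,1,1,1,1,1,1).

The boundary map ∂_2: C_2 → C_1 acts by ∂[p,q,r] = [q,r] − [p,r] + [p,q]. For instance
  ∂[v_2,v_5,v_7] = [v_5,v_7] − [v_2,v_7] + [v_2,v_5],
  ∂[v_1,v_4,v_7] = [v_4,v_7] − [v_1,v_7] + [v_1,v_4].
This gives a 16×8 integer matrix of rank 8; reducing to Smith normal form yields diagonal entries (1,1,1,1,1,1,1,1).

Now H_k = ker ∂_k / im ∂_{k+1}, so:

  H_0: rank C_0 − rank ∂_1 = 8 − 7 = 1, and the invariant factors of ∂_1 are all 1, so H_0 = Z.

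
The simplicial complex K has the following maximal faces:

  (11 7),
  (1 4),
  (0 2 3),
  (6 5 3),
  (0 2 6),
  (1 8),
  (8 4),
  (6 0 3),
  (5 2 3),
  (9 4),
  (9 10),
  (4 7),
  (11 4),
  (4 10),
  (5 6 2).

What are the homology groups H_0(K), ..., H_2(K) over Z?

H_0 = Z^2,  H_1 = Z^3,  H_2 = Z.

Fix the vertex order 0 < 1 < 2 < 3 < 4 < 5 < 6 < 7 < 8 < 9 < 10 < 11 and write every simplex with vertices in increasing order. Then dim K = 2 and the simplices of K are:

  0-simplices (12): [0], [1], [2], [3], [4], [5], [6], [7], [8], [9], [10], [11]
  1-simplices (18): [0,2], [0,3], [0,6], [1,4], [1,8], [2,3], [2,5], [2,6], [3,5], [3,6], [4,7], [4,8], [4,9], [4,10], [4,11], [5,6], [7,11], [9,10]
  2-simplices (6): [0,2,3], [0,2,6], [0,3,6], [2,3,5], [2,5,6], [3,5,6]

so the chain groups are C_0 ≅ Z^12, C_1 ≅ Z^18, C_2 ≅ Z^6.

∂_1: C_1 → C_0 maps an edge to its endpoints' difference, ∂[p,q] = q − p.
The resulting 12×18 matrix has rank 10, and its Smith normal form has invariant factors (1,1,1,1,1,1,1,1,1,1).

The boundary map ∂_2: C_2 → C_1 acts by ∂[p,q,r] = [q,r] − [p,r] + [p,q]. For instance
  ∂[0,3,6] = [3,6] − [0,6] + [0,3],
  ∂[3,5,6] = [5,6] − [3,6] + [3,5].
The resulting 18×6 matrix has rank 5, and its Smith normal form has invariant factors (1,1,1,1,1).

Now H_k = ker ∂_k / im ∂_{k+1}, so:

  H_0: rank C_0 − rank ∂_1 = 12 − 10 = 2, and the invariant factors of ∂_1 are all 1, so H_0 = Z^2.
  H_1: rank ker ∂_1 − rank ∂_2 = (18 − 10) − 5 = 3, and the invariant factors of ∂_2 are all 1, so H_1 = Z^3.
  H_2: rank ker ∂_2 − rank ∂_3 = (6 − 5) − 0 = 1, and there is no ∂_3, so H_2 = Z.

As a check, the Euler characteristic is 12 − 18 + 6 = 0, which agrees with 2 − 3 + 1 = 0.
(K is a triangulation of the disjoint union of a wedge of 3 circles and the 2-sphere S^2.)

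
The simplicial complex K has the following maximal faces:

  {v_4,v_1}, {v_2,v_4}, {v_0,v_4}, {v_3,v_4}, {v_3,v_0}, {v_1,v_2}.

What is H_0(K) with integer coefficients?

H_0 = Z.

K has 5 vertices, 6 edges.
rank ∂_0 = 0, rank ∂_1 = 4 ⇒ b_0 = 5 − 0 − 4 = 1; all invariant factors of ∂_1 are 1 so no torsion. So H_0 = Z.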